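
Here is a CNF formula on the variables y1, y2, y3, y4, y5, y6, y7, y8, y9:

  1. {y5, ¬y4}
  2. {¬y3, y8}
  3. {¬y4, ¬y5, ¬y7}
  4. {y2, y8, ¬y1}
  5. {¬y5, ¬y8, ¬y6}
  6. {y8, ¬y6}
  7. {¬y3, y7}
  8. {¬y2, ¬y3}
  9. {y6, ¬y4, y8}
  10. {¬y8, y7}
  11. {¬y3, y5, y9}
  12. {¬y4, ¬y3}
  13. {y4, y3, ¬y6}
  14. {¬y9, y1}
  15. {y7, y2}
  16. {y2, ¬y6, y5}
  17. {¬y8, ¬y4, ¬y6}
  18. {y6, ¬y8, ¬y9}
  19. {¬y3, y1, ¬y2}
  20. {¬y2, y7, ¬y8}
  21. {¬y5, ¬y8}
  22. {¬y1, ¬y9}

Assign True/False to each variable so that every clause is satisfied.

y1=F, y2=T, y3=F, y4=F, y5=F, y6=F, y7=T, y8=T, y9=F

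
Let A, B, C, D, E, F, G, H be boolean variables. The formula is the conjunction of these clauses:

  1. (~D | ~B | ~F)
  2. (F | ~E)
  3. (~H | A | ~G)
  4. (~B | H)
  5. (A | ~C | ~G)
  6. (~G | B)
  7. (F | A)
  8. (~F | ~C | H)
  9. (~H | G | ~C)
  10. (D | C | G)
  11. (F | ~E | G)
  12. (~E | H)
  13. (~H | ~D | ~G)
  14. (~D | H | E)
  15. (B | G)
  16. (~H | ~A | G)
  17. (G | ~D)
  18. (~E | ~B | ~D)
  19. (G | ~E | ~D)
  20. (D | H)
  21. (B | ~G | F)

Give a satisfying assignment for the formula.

A=True  B=True  C=False  D=False  E=False  F=False  G=True  H=True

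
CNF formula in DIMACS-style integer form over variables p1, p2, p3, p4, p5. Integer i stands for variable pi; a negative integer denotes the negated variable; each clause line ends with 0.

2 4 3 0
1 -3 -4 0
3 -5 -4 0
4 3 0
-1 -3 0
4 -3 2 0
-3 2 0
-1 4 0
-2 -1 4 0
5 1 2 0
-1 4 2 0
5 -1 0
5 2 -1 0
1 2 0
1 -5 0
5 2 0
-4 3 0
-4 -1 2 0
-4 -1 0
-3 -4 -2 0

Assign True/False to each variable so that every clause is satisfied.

p1=False, p2=True, p3=True, p4=False, p5=False

Branch on p1: take p1 = False.
  then p2 is forced to True.
  then p5 is forced to False.
Try p3 = True.
  then p4 is forced to False.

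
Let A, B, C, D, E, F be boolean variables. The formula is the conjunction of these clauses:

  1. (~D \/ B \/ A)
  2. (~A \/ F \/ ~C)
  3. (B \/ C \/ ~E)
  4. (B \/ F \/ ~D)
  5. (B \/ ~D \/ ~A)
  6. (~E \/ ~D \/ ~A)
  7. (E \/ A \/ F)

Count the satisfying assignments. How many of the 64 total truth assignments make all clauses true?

29

Split on A, then B.
  A=T, B=T: 9 of the 16 assignments to (C,D,E,F) work.
  A=T, B=F: remaining (C,D,E,F) ∈ {(F,F,F,F); (F,F,F,T); (T,F,F,T); (T,F,T,T)} — 4.
  A=F, B=T: C, D free; 3 ways for (E,F) × 2^2 = 12.
  A=F, B=F: remaining (C,D,E,F) ∈ {(F,F,F,T); (T,F,F,T); (T,F,T,F); (T,F,T,T)} — 4.
Total: 9 + 4 + 12 + 4 = 29.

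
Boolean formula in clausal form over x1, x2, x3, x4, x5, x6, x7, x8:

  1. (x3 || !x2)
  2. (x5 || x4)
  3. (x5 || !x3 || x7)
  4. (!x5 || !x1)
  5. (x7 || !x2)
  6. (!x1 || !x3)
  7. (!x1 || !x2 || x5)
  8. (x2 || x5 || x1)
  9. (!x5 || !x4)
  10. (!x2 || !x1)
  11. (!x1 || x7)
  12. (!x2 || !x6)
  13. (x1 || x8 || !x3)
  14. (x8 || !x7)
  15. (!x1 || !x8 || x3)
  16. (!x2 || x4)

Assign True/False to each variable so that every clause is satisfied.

Try x1 = False.
Try x2 = False.
  then x5 is forced to True.
  then x4 is forced to False.
For the remaining variables, x3 = False, x6 = True, x7 = False, x8 = True works.

x1 = F, x2 = F, x3 = F, x4 = F, x5 = T, x6 = T, x7 = F, x8 = T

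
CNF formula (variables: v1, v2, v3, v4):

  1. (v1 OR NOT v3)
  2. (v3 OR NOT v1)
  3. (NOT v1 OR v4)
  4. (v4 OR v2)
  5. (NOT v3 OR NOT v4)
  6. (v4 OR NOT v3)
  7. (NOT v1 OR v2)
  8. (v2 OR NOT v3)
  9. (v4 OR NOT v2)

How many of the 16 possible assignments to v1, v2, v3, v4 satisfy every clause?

2

Satisfying assignments:
  v1=F v2=F v3=F v4=T
  v1=F v2=T v3=F v4=T
Count: 2.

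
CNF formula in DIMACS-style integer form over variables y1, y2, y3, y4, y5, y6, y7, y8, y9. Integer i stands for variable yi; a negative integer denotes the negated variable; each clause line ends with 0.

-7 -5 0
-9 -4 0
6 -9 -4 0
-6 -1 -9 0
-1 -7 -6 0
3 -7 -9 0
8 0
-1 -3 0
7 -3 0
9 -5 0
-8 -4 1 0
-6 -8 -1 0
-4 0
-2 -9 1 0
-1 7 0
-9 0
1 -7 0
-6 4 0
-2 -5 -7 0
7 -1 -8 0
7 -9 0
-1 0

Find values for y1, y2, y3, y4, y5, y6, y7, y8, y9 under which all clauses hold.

Unit propagation: (y8) forces y8 = True.
The clause (NOT y4) is unit: y4 must be False.
Unit propagation: (NOT y9) forces y9 = False.
The clause (NOT y5) is unit: y5 must be False.
The clause (NOT y6) is unit: y6 must be False.
Unit propagation: (NOT y1) forces y1 = False.
(NOT y7) is a unit clause, so y7 = False.
(NOT y3) is a unit clause, so y3 = False.
y2 is now unconstrained; take y2 = False.

y1=False, y2=False, y3=False, y4=False, y5=False, y6=False, y7=False, y8=True, y9=False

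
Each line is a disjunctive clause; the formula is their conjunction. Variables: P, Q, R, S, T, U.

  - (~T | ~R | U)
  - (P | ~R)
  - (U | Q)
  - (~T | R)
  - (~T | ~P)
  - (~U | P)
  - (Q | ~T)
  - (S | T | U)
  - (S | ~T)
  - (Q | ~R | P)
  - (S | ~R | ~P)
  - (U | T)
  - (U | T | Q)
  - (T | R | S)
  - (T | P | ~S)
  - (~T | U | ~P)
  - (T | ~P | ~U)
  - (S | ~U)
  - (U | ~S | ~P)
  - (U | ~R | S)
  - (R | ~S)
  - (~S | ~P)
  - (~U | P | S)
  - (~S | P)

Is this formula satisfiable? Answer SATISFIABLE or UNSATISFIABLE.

P = True:
  propagation gives T=False, U=True; an empty clause results — contradiction.
P = False:
  propagation gives R=False, T=False, U=False; an empty clause results — contradiction.
Every branch closes, so no satisfying assignment exists.

UNSATISFIABLE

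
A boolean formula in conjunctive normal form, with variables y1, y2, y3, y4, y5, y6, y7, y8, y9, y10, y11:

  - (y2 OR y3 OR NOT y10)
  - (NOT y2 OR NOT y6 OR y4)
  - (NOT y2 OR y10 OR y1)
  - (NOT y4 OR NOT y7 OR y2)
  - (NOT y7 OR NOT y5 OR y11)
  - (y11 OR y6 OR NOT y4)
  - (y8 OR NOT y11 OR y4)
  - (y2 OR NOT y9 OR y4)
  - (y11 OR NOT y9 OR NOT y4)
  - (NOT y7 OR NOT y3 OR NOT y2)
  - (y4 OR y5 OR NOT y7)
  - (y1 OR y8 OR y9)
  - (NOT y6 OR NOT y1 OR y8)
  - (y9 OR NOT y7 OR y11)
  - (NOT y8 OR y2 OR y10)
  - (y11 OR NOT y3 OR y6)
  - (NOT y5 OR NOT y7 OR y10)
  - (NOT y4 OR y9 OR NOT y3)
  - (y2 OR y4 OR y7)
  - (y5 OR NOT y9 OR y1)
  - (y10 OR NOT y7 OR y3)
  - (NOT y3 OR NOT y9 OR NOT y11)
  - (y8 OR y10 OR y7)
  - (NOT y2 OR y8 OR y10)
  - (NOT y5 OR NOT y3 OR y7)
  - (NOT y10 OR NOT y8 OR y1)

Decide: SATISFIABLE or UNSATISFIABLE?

SATISFIABLE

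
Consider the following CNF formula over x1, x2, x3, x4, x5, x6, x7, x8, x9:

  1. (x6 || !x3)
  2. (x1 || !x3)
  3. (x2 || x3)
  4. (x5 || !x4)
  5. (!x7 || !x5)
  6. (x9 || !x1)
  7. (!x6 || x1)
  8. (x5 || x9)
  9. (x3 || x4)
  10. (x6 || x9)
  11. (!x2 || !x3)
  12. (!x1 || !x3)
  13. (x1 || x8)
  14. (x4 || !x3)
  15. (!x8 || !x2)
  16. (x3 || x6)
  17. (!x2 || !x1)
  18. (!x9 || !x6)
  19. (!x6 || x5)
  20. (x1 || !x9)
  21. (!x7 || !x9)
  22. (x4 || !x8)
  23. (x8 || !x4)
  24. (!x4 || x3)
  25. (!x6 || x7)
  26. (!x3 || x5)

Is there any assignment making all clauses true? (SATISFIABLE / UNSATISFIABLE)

x3 = True:
  propagation gives x6=True, x1=True; an empty clause results — contradiction.
x3 = False:
  propagation gives x2=True, x4=True; an empty clause results — contradiction.
Every branch closes, so no satisfying assignment exists.

UNSATISFIABLE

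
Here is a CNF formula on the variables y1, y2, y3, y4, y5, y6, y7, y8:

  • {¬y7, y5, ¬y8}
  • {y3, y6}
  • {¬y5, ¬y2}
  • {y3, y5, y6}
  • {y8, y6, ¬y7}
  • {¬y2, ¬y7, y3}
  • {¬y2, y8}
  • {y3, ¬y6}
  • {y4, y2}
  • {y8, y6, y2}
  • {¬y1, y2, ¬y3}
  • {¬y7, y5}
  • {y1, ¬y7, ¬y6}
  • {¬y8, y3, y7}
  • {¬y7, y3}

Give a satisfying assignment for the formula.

Try y1 = False.
For the remaining variables, y2 = True, y3 = True, y4 = False, y5 = False, y6 = False, y7 = False, y8 = True works.
Every clause has at least one true literal under this assignment.

y1=False, y2=True, y3=True, y4=False, y5=False, y6=False, y7=False, y8=True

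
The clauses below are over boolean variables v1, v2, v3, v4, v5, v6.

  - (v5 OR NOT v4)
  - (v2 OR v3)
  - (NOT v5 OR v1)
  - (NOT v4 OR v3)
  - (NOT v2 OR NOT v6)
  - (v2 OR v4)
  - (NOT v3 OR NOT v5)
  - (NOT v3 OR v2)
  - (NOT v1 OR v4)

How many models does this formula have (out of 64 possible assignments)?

The models are:
  v1=F v2=T v3=F v4=F v5=F v6=F
  v1=F v2=T v3=T v4=F v5=F v6=F
Count: 2.

2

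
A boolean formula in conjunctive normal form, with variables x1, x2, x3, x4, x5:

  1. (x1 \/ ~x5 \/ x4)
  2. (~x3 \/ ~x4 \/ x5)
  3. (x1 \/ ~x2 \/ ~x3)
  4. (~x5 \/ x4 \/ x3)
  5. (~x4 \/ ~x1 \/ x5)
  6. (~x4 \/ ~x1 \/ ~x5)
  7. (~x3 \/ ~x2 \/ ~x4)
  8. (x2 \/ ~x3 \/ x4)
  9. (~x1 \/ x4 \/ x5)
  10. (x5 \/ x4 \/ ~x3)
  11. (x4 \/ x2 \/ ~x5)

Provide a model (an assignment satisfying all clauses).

x1=False, x2=False, x3=False, x4=False, x5=False

Check each clause:
  1. (x1 \/ ~x5 \/ x4) — ~x5 is true.
  2. (~x4 \/ ~x3 \/ x5) — ~x4 is true.
  3. (~x3 \/ x1 \/ ~x2) — ~x3 is true.
  4. (x3 \/ ~x5 \/ x4) — ~x5 is true.
  5. (x5 \/ ~x4 \/ ~x1) — ~x4 is true.
  6. (~x5 \/ ~x1 \/ ~x4) — ~x5 is true.
  7. (~x4 \/ ~x2 \/ ~x3) — ~x4 is true.
  8. (x2 \/ ~x3 \/ x4) — ~x3 is true.
  9. (x5 \/ x4 \/ ~x1) — ~x1 is true.
  10. (~x3 \/ x4 \/ x5) — ~x3 is true.
  11. (x4 \/ ~x5 \/ x2) — ~x5 is true.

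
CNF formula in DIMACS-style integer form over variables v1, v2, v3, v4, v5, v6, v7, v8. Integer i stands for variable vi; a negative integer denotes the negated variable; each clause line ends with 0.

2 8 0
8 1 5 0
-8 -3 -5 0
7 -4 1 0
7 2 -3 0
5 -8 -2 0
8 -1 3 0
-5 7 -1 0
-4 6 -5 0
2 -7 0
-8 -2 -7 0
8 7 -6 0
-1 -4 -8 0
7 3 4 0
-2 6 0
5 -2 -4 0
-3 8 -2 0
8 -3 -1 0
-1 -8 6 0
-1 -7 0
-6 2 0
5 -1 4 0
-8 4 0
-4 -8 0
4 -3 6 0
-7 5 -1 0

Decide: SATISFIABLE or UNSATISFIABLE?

SATISFIABLE

Set v1 = False and propagate.
For the remaining variables, v2 = True, v3 = False, v4 = True, v5 = True, v6 = True, v7 = True, v8 = False works.
So v1=0  v2=1  v3=0  v4=1  v5=1  v6=1  v7=1  v8=0 is a satisfying assignment.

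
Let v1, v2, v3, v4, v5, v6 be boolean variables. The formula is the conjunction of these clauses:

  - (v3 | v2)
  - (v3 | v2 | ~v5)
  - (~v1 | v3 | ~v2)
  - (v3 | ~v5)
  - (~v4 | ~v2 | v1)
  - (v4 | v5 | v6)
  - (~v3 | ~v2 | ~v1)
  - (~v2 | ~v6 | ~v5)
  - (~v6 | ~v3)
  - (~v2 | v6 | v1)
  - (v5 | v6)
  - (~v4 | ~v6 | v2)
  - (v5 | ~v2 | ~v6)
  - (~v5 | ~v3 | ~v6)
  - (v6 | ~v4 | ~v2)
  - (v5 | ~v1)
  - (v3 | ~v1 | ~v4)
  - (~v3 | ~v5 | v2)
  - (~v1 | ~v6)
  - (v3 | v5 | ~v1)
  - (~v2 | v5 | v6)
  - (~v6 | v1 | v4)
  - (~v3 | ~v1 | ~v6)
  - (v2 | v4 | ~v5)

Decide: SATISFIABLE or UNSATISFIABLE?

v2 = True:
  v6 = True:
    propagation gives v5=False; an empty clause results — contradiction.
  v6 = False:
    propagation gives v1=True, v3=True; an empty clause results — contradiction.
v2 = False:
  propagation gives v3=True, v6=False, v5=True; an empty clause results — contradiction.
Every branch closes, so no satisfying assignment exists.

UNSATISFIABLE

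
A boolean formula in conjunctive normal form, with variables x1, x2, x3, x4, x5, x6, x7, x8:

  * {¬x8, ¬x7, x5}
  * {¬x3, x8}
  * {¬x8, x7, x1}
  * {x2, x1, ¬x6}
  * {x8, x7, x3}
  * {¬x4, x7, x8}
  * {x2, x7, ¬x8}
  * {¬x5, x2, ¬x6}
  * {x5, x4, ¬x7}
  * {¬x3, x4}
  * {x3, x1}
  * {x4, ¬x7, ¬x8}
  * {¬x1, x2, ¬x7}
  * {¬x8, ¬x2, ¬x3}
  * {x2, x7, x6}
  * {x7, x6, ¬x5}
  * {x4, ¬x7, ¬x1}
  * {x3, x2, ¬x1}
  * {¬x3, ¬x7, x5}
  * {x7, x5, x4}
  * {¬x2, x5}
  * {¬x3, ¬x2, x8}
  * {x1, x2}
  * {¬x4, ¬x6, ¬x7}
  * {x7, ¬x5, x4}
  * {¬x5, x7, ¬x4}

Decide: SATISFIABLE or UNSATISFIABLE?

Branch on x1: take x1 = True.
Set x2 = True and propagate.
  then x5 is forced to True.
The remaining clauses are satisfied by x3 = False, x4 = True, x6 = False, x7 = True, x8 = True.
Every clause has at least one true literal under this assignment.
So x1 = T, x2 = T, x3 = F, x4 = T, x5 = T, x6 = F, x7 = T, x8 = T is a satisfying assignment.

SATISFIABLE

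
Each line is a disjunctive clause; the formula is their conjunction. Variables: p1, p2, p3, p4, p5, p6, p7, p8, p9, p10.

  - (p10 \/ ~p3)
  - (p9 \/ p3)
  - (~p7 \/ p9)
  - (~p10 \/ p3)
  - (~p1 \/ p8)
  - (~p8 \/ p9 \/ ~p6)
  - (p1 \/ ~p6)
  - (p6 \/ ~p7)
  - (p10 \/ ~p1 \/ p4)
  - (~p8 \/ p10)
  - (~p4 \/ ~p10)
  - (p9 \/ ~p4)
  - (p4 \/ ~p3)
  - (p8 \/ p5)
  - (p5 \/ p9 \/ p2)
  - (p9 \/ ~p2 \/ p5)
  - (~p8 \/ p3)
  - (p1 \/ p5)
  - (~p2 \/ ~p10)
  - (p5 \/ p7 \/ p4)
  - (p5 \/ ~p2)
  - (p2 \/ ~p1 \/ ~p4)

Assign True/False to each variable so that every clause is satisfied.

p1=0  p2=0  p3=0  p4=1  p5=1  p6=0  p7=0  p8=0  p9=1  p10=0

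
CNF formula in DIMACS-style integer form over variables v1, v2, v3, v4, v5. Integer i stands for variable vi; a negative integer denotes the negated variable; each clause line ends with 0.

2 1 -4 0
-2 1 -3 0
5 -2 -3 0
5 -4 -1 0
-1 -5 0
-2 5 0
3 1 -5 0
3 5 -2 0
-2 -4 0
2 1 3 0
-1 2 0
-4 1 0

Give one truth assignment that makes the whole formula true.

v1=False, v2=False, v3=True, v4=False, v5=False

v4 occurs only negated in the remaining clauses — set v4 = False.
Branch on v1: take v1 = False.
For the remaining variables, v2 = False, v3 = True, v5 = False works.
Every clause has at least one true literal under this assignment.
Check each clause:
  1. (v1 || v2 || !v4) — !v4 is true.
  2. (!v2 || !v3 || v1) — !v2 is true.
  3. (!v2 || v5 || !v3) — !v2 is true.
  4. (v5 || !v1 || !v4) — !v4 is true.
  5. (!v1 || !v5) — !v5 is true.
  6. (!v2 || v5) — !v2 is true.
  7. (v1 || v3 || !v5) — v3 is true.
  8. (!v2 || v3 || v5) — v3 is true.
  9. (!v4 || !v2) — !v4 is true.
  10. (v3 || v2 || v1) — v3 is true.
  11. (!v1 || v2) — !v1 is true.
  12. (v1 || !v4) — !v4 is true.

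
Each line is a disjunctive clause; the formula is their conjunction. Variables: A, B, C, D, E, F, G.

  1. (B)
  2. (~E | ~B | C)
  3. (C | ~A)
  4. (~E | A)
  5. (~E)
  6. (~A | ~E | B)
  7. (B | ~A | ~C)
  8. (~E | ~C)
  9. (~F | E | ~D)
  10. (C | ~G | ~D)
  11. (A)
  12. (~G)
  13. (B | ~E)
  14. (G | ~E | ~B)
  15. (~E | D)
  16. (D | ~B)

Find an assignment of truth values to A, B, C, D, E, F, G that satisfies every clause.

A = T  B = T  C = T  D = T  E = F  F = F  G = F

Check each clause:
  1. (B) — B is true.
  2. (~B | ~E | C) — C is true.
  3. (C | ~A) — C is true.
  4. (~E | A) — A is true.
  5. (~E) — ~E is true.
  6. (~A | ~E | B) — B is true.
  7. (~C | B | ~A) — B is true.
  8. (~C | ~E) — ~E is true.
  9. (~F | ~D | E) — ~F is true.
  10. (~D | C | ~G) — ~G is true.
  11. (A) — A is true.
  12. (~G) — ~G is true.
  13. (~E | B) — B is true.
  14. (~E | ~B | G) — ~E is true.
  15. (~E | D) — ~E is true.
  16. (D | ~B) — D is true.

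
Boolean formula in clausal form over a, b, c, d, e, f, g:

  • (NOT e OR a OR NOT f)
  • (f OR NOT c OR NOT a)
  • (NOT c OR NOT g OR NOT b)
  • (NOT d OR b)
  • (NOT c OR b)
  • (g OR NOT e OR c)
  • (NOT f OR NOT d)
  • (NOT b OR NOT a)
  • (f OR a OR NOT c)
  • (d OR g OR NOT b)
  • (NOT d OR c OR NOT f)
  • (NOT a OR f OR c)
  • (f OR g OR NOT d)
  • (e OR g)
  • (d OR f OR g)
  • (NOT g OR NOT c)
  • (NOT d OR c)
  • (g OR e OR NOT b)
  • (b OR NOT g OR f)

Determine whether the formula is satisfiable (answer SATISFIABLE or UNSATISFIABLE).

SATISFIABLE

Try a = False.
Branch on b: take b = False.
  then d is forced to False.
  then c is forced to False.
The remaining clauses are satisfied by e = False, f = True, g = True.
Every clause has at least one true literal under this assignment.
So a=F, b=F, c=F, d=F, e=F, f=T, g=T is a satisfying assignment.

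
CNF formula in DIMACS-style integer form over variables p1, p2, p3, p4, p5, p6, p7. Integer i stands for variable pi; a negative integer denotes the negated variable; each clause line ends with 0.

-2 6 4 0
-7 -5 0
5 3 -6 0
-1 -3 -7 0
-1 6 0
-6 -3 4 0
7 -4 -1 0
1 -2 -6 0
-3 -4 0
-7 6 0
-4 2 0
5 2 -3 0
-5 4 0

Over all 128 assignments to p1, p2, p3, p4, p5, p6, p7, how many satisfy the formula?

Satisfying assignments:
  p1=F p2=F p3=F p4=F p5=F p6=F p7=F
  p1=F p2=T p3=F p4=T p5=F p6=F p7=F
  p1=F p2=T p3=F p4=T p5=T p6=F p7=F
Count: 3.

3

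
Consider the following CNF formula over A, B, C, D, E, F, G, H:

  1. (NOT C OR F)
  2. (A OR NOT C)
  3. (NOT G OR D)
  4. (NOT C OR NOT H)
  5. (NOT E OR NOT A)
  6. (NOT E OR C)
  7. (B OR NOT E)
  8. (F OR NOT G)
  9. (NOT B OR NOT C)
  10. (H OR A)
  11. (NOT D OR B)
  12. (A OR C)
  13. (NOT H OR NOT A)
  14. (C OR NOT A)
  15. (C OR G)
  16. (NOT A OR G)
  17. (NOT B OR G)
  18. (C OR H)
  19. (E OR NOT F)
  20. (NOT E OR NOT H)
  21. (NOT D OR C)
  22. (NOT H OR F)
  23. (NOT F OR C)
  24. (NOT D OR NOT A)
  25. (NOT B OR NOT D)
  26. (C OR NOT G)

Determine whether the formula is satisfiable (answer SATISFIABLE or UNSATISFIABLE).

UNSATISFIABLE

C = True:
  propagation gives F=True, A=True, H=False, E=False; an empty clause results — contradiction.
C = False:
  propagation gives E=False, A=True; an empty clause results — contradiction.
Every branch closes, so no satisfying assignment exists.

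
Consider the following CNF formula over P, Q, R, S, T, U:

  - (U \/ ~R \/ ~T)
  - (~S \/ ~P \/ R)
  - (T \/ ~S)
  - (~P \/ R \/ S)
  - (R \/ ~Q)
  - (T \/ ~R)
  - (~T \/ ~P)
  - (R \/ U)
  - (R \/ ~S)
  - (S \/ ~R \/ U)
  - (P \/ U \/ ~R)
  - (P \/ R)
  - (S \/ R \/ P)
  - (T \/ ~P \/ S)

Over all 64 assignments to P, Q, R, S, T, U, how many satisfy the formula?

The models are:
  P=0 Q=0 R=1 S=0 T=1 U=1
  P=0 Q=0 R=1 S=1 T=1 U=1
  P=0 Q=1 R=1 S=0 T=1 U=1
  P=0 Q=1 R=1 S=1 T=1 U=1
Count: 4.

4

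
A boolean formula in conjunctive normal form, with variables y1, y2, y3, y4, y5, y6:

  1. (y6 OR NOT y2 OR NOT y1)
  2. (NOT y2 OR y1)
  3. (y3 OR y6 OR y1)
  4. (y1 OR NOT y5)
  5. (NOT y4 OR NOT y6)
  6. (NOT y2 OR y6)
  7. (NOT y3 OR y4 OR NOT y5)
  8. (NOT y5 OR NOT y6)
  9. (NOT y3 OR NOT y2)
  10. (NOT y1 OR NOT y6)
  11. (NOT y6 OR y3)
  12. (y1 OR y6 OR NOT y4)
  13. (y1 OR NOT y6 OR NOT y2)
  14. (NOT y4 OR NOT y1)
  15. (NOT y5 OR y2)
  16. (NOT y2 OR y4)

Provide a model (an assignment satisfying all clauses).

y1=T, y2=F, y3=T, y4=F, y5=F, y6=F

Pure literal: y5 appears only negated; assign y5 = False.
Branch on y1: take y1 = True.
  then y6 is forced to False.
  then y2 is forced to False.
  then y4 is forced to False.
y3 is now unconstrained; take y3 = True.
Every clause has at least one true literal under this assignment.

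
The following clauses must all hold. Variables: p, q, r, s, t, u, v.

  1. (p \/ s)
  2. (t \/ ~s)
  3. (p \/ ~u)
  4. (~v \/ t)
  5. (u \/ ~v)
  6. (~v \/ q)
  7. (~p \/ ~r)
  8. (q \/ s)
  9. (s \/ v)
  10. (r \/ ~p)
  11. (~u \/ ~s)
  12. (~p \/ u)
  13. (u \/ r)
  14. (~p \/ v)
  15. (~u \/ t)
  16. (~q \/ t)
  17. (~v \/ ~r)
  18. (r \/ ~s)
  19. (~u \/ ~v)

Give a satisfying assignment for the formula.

Pure literal: t appears only positively; assign t = True.
Set p = False and propagate.
  then s is forced to True.
  then u is forced to False.
  then v is forced to False.
  then r is forced to True.
q is now unconstrained; take q = False.

p=F, q=F, r=T, s=T, t=T, u=F, v=F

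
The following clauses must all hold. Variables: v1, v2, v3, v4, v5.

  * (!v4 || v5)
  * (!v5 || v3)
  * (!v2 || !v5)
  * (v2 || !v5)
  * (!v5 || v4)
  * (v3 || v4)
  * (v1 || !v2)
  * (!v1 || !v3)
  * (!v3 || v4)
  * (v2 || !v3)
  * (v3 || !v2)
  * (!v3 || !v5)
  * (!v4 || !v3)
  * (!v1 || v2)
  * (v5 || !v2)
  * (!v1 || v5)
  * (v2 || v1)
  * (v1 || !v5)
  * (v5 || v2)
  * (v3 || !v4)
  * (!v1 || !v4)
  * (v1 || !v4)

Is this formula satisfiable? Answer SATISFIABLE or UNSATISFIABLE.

UNSATISFIABLE

v5 = True:
  propagation gives v3=True; an empty clause results — contradiction.
v5 = False:
  propagation gives v4=False, v3=True; an empty clause results — contradiction.
Every branch closes, so no satisfying assignment exists.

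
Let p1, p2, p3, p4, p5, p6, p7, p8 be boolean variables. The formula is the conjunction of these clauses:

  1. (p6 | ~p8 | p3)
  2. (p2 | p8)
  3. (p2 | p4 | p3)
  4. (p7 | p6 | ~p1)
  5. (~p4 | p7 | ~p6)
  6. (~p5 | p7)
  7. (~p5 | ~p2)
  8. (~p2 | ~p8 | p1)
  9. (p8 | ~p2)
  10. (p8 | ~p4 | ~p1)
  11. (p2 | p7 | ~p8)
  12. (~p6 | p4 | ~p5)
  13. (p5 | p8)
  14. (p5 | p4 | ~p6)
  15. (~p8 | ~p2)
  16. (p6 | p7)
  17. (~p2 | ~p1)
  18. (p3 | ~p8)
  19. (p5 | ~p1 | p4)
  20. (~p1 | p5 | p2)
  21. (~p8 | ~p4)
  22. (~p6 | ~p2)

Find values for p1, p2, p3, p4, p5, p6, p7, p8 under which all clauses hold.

p3 occurs only positively in the remaining clauses — set p3 = True.
p7 occurs only positively in the remaining clauses — set p7 = True.
Set p1 = True and propagate.
  then p2 is forced to False.
  then p8 is forced to True.
  then p5 is forced to True.
  then p4 is forced to False.
  then p6 is forced to False.
Every clause has at least one true literal under this assignment.

p1=T, p2=F, p3=T, p4=F, p5=T, p6=F, p7=T, p8=T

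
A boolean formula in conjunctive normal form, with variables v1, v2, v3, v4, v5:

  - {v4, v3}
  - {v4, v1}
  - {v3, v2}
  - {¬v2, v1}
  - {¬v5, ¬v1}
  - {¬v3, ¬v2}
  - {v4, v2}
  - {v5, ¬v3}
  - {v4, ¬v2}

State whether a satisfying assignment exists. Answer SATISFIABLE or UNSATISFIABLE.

Pure literal: v4 appears only positively; assign v4 = True.
Branch on v1: take v1 = False.
  then v2 is forced to False.
  then v3 is forced to True.
  then v5 is forced to True.
So v1=False, v2=False, v3=True, v4=True, v5=True is a satisfying assignment.

SATISFIABLE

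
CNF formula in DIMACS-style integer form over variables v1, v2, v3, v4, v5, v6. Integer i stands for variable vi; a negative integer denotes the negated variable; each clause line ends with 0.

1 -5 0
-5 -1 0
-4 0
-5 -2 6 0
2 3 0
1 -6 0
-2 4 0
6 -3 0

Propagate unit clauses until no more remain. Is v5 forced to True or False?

False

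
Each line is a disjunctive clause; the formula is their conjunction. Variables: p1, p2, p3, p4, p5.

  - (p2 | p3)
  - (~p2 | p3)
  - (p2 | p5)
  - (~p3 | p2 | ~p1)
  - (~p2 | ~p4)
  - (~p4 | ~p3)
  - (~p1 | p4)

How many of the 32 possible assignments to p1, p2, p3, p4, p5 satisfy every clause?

Satisfying assignments:
  p1=0 p2=0 p3=1 p4=0 p5=1
  p1=0 p2=1 p3=1 p4=0 p5=0
  p1=0 p2=1 p3=1 p4=0 p5=1
Count: 3.

3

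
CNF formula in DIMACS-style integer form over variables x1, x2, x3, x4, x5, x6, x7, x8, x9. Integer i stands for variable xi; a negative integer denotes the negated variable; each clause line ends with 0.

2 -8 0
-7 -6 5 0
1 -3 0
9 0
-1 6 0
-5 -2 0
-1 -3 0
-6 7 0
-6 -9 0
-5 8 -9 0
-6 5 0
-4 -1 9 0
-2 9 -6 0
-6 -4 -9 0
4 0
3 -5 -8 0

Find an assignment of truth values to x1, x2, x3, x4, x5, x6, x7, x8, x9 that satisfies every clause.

The clause (x9) is unit: x9 must be True.
The clause (NOT x6) is unit: x6 must be False.
(NOT x1) is a unit clause, so x1 = False.
The clause (NOT x3) is unit: x3 must be False.
The clause (x4) is unit: x4 must be True.
x5 occurs only negated in the remaining clauses — set x5 = False.
Try x2 = False.
  then x8 is forced to False.
x7 is now unconstrained; take x7 = True.
Every clause has at least one true literal under this assignment.

x1 = False, x2 = False, x3 = False, x4 = True, x5 = False, x6 = False, x7 = True, x8 = False, x9 = True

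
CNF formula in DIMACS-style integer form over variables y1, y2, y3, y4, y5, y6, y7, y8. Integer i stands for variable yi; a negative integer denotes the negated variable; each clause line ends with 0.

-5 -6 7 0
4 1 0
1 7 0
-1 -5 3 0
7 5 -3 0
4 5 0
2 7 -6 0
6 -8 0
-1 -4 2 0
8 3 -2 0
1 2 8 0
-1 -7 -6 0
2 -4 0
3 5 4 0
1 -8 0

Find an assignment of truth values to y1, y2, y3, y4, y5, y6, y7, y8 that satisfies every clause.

y1 = True, y2 = True, y3 = True, y4 = True, y5 = True, y6 = False, y7 = False, y8 = False

Try y1 = True.
Branch on y2: take y2 = True.
Branch on y3: take y3 = True.
For the remaining variables, y4 = True, y5 = True, y6 = False, y7 = False, y8 = False works.
Every clause has at least one true literal under this assignment.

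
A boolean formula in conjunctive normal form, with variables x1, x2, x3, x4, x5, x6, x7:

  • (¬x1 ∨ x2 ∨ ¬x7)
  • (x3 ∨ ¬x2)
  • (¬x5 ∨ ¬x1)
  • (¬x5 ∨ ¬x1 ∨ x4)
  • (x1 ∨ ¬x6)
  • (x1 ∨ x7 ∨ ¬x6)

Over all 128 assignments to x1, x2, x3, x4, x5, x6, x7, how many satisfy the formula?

40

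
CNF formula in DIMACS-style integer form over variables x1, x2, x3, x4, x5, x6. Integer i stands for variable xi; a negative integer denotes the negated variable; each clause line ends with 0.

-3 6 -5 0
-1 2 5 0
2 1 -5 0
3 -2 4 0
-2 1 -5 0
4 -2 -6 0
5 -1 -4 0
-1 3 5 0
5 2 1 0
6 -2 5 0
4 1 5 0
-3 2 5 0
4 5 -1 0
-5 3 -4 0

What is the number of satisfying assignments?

7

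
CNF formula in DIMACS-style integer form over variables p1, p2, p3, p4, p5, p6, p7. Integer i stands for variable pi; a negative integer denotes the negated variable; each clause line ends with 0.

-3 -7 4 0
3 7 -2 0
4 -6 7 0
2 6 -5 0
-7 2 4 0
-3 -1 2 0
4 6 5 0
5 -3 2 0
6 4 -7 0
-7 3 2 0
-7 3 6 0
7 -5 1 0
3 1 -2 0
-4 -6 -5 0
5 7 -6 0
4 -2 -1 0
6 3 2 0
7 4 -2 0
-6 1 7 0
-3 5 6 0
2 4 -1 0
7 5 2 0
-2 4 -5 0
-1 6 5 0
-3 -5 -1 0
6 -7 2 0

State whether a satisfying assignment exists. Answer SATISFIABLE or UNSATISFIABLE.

Branch on p1: take p1 = False.
For the remaining variables, p2 = True, p3 = True, p4 = True, p5 = False, p6 = True, p7 = True works.
So p1=F, p2=T, p3=T, p4=T, p5=F, p6=T, p7=T is a satisfying assignment.

SATISFIABLE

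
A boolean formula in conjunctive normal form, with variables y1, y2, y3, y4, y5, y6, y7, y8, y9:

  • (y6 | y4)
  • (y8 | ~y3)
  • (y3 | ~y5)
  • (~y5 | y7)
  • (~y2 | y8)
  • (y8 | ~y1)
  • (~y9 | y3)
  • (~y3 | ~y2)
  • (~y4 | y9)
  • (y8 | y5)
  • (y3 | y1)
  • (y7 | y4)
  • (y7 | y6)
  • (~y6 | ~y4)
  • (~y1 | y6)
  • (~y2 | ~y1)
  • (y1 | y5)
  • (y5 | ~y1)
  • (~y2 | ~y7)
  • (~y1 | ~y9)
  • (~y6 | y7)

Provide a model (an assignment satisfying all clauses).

y1=False, y2=False, y3=True, y4=False, y5=True, y6=True, y7=True, y8=True, y9=False

Check each clause:
  1. (y6 | y4) — y6 is true.
  2. (~y3 | y8) — y8 is true.
  3. (~y5 | y3) — y3 is true.
  4. (~y5 | y7) — y7 is true.
  5. (~y2 | y8) — y8 is true.
  6. (y8 | ~y1) — y8 is true.
  7. (y3 | ~y9) — y3 is true.
  8. (~y3 | ~y2) — ~y2 is true.
  9. (y9 | ~y4) — ~y4 is true.
  10. (y8 | y5) — y8 is true.
  11. (y3 | y1) — y3 is true.
  12. (y4 | y7) — y7 is true.
  13. (y7 | y6) — y6 is true.
  14. (~y4 | ~y6) — ~y4 is true.
  15. (y6 | ~y1) — y6 is true.
  16. (~y1 | ~y2) — ~y1 is true.
  17. (y1 | y5) — y5 is true.
  18. (~y1 | y5) — y5 is true.
  19. (~y7 | ~y2) — ~y2 is true.
  20. (~y9 | ~y1) — ~y1 is true.
  21. (~y6 | y7) — y7 is true.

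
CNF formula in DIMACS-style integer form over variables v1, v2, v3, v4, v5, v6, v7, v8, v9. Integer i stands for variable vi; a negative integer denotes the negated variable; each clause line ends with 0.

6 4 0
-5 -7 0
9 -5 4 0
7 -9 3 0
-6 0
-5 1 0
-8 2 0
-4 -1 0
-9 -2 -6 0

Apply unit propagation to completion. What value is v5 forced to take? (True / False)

(!v6) stands alone — v6 = False.
(v6 || v4): since v6 = False, the clause reduces to (v4). v4 = True.
From (!v1 || !v4) and v4 = True: v1 = False.
(v1 || !v5) with v1 = False leaves only !v5, so v5 = False.

False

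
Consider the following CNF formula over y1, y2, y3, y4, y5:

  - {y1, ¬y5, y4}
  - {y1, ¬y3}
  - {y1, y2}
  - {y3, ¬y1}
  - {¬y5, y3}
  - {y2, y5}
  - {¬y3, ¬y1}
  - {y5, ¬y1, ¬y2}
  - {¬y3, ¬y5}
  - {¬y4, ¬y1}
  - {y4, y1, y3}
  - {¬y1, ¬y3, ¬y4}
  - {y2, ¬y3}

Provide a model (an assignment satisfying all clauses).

Set y1 = False and propagate.
  then y3 is forced to False.
  then y2 is forced to True.
  then y5 is forced to False.
  then y4 is forced to True.

y1=False, y2=True, y3=False, y4=True, y5=False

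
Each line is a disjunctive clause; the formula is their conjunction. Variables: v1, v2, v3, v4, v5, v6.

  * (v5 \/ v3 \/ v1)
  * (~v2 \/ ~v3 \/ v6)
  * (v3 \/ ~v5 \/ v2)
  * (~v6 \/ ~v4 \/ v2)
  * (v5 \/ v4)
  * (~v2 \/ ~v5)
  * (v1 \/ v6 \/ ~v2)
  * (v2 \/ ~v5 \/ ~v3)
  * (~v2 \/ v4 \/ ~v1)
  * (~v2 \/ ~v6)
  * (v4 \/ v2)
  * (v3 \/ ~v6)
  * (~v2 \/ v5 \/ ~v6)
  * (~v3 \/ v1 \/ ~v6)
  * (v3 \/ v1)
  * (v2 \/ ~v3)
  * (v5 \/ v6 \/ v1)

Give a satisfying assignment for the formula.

v1=T, v2=T, v3=F, v4=T, v5=F, v6=F

Branch on v1: take v1 = True.
The remaining clauses are satisfied by v2 = True, v3 = False, v4 = True, v5 = False, v6 = False.
Every clause has at least one true literal under this assignment.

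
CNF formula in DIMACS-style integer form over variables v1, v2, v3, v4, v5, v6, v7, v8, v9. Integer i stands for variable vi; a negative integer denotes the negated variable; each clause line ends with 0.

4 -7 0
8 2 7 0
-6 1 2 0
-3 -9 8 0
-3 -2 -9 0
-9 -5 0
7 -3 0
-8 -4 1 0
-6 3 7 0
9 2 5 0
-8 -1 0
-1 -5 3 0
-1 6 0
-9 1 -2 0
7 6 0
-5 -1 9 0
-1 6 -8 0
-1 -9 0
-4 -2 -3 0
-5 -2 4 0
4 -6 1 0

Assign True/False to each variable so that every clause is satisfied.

v1=False, v2=True, v3=False, v4=True, v5=False, v6=False, v7=True, v8=False, v9=False

Set v1 = False and propagate.
The remaining clauses are satisfied by v2 = True, v3 = False, v4 = True, v5 = False, v6 = False, v7 = True, v8 = False, v9 = False.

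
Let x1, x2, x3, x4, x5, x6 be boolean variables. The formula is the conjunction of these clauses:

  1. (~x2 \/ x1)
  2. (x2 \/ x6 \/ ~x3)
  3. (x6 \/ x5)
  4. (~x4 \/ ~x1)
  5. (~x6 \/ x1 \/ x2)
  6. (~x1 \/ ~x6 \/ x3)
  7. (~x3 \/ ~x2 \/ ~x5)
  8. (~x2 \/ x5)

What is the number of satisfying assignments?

The models are:
  x1=F x2=F x3=F x4=F x5=T x6=F
  x1=F x2=F x3=F x4=T x5=T x6=F
  x1=T x2=F x3=F x4=F x5=T x6=F
  x1=T x2=F x3=T x4=F x5=F x6=T
  x1=T x2=F x3=T x4=F x5=T x6=T
  x1=T x2=T x3=F x4=F x5=T x6=F
Count: 6.

6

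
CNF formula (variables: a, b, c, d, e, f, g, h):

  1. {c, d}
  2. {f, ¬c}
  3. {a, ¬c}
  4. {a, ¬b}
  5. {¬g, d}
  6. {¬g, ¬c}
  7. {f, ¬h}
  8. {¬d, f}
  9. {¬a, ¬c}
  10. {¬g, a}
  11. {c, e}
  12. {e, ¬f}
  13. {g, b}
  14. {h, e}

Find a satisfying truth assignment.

a = T, b = F, c = F, d = T, e = T, f = T, g = T, h = T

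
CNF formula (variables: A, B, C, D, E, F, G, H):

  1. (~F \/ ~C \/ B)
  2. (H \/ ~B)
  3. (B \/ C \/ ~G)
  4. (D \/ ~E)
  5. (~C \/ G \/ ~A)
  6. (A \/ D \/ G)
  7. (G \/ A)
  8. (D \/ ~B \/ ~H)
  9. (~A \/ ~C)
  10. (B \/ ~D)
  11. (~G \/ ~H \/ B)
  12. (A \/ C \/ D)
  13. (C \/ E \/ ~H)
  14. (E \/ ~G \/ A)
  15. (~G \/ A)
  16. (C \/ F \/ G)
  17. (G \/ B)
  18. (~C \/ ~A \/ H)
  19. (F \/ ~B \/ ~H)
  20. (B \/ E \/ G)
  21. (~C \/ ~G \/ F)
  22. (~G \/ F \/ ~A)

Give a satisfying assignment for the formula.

A = True  B = True  C = False  D = True  E = True  F = True  G = True  H = True

Check each clause:
  1. (B \/ ~F \/ ~C) — B is true.
  2. (H \/ ~B) — H is true.
  3. (B \/ ~G \/ C) — B is true.
  4. (D \/ ~E) — D is true.
  5. (~A \/ G \/ ~C) — ~C is true.
  6. (D \/ A \/ G) — A is true.
  7. (G \/ A) — A is true.
  8. (D \/ ~H \/ ~B) — D is true.
  9. (~C \/ ~A) — ~C is true.
  10. (B \/ ~D) — B is true.
  11. (~H \/ ~G \/ B) — B is true.
  12. (D \/ A \/ C) — A is true.
  13. (~H \/ E \/ C) — E is true.
  14. (A \/ E \/ ~G) — E is true.
  15. (~G \/ A) — A is true.
  16. (C \/ F \/ G) — F is true.
  17. (G \/ B) — B is true.
  18. (~C \/ ~A \/ H) — H is true.
  19. (F \/ ~H \/ ~B) — F is true.
  20. (G \/ E \/ B) — B is true.
  21. (~G \/ ~C \/ F) — ~C is true.
  22. (~A \/ ~G \/ F) — F is true.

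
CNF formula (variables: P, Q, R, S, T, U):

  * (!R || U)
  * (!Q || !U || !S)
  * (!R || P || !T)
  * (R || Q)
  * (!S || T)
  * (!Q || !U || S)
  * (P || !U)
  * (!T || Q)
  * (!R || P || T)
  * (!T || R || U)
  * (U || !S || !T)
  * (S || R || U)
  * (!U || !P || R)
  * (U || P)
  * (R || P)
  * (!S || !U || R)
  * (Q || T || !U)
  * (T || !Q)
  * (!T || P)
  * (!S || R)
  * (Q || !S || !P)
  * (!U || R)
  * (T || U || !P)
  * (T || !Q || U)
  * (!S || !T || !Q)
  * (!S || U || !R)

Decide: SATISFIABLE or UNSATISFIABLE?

U = True:
  Q = True:
    propagation gives S=False; an empty clause results — contradiction.
  Q = False:
    propagation gives T=False; an empty clause results — contradiction.
U = False:
  propagation gives R=False, Q=True, T=False; an empty clause results — contradiction.
Every branch closes, so no satisfying assignment exists.

UNSATISFIABLE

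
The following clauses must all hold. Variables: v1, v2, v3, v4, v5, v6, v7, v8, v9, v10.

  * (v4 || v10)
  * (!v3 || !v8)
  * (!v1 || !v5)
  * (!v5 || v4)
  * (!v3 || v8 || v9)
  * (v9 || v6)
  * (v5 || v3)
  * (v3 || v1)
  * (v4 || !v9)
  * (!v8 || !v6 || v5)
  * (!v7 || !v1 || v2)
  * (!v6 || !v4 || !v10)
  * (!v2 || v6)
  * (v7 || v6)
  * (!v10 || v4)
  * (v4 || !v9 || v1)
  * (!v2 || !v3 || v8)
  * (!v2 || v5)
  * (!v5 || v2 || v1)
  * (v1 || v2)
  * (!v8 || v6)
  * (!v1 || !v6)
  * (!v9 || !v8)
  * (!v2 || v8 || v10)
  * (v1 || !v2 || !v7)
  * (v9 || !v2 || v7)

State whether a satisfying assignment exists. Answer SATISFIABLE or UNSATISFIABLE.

UNSATISFIABLE

v2 = True:
  propagation gives v6=True, v5=True, v1=False, v4=True; an empty clause results — contradiction.
v2 = False:
  propagation gives v1=True, v5=False, v3=True, v8=False; an empty clause results — contradiction.
Every branch closes, so no satisfying assignment exists.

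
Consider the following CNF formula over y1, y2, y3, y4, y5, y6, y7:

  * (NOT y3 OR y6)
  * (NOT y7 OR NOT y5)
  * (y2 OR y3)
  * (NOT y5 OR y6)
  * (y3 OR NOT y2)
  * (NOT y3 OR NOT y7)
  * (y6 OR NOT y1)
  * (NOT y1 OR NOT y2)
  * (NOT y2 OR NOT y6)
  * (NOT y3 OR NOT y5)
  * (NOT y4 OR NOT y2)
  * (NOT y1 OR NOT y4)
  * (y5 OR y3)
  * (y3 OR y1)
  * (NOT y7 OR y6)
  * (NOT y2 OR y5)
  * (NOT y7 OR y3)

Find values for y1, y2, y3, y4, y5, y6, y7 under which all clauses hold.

Pure literal: y4 appears only negated; assign y4 = False.
Pure literal: y7 appears only negated; assign y7 = False.
Branch on y1: take y1 = False.
  then y3 is forced to True.
  then y6 is forced to True.
  then y2 is forced to False.
  then y5 is forced to False.
Every clause has at least one true literal under this assignment.

y1 = False, y2 = False, y3 = True, y4 = False, y5 = False, y6 = True, y7 = False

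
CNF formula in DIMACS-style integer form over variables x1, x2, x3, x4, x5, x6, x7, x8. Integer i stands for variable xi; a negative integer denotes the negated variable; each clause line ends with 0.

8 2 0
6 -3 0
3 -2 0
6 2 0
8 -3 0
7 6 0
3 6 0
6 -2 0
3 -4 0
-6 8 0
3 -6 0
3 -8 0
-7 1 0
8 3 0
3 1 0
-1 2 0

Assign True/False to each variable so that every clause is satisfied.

x1 = F, x2 = T, x3 = T, x4 = T, x5 = F, x6 = T, x7 = F, x8 = T

Try x1 = False.
  then x7 is forced to False.
  then x6 is forced to True.
  then x8 is forced to True.
  then x3 is forced to True.
x2, x4, x5 are now unconstrained; take x2 = True, x4 = True, x5 = False.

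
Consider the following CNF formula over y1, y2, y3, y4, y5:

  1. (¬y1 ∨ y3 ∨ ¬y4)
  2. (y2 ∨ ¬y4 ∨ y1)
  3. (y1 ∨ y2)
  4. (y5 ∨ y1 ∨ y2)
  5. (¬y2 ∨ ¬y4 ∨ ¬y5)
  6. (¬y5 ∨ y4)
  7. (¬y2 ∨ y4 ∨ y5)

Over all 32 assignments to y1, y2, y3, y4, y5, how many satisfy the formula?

Case analysis on y2 and y4:
  y2=1, y4=1: remaining (y1,y3,y5) ∈ {(0,0,0); (0,1,0); (1,1,0)} — 3.
  y2=1, y4=0: a clause becomes empty — 0.
  y2=0, y4=1: remaining (y1,y3,y5) ∈ {(1,1,0); (1,1,1)} — 2.
  y2=0, y4=0: remaining (y1,y3,y5) ∈ {(1,0,0); (1,1,0)} — 2.
Total: 3 + 0 + 2 + 2 = 7.

7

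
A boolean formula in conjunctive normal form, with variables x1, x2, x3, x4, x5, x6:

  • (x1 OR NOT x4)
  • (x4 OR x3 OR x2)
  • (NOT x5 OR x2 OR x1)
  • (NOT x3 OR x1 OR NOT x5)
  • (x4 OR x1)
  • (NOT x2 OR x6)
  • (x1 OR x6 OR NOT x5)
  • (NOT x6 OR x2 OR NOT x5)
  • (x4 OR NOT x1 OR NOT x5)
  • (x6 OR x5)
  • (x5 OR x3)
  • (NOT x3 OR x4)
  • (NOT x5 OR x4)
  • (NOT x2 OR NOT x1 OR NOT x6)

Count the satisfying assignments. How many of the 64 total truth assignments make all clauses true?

The models are:
  x1=T x2=F x3=F x4=T x5=T x6=F
  x1=T x2=F x3=T x4=T x5=F x6=T
  x1=T x2=F x3=T x4=T x5=T x6=F
Count: 3.

3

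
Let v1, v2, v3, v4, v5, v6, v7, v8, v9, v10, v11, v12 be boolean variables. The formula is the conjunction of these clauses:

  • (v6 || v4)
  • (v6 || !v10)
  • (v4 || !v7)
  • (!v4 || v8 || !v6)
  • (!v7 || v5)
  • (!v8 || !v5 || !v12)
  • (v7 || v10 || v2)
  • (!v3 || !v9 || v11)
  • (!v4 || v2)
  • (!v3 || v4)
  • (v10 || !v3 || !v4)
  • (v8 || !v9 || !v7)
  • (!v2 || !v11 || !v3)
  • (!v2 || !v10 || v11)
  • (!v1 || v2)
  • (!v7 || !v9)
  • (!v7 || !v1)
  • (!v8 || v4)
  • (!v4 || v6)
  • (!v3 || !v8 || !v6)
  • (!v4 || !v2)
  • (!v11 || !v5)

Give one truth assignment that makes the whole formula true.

v1=F, v2=T, v3=F, v4=F, v5=T, v6=T, v7=F, v8=F, v9=T, v10=F, v11=F, v12=F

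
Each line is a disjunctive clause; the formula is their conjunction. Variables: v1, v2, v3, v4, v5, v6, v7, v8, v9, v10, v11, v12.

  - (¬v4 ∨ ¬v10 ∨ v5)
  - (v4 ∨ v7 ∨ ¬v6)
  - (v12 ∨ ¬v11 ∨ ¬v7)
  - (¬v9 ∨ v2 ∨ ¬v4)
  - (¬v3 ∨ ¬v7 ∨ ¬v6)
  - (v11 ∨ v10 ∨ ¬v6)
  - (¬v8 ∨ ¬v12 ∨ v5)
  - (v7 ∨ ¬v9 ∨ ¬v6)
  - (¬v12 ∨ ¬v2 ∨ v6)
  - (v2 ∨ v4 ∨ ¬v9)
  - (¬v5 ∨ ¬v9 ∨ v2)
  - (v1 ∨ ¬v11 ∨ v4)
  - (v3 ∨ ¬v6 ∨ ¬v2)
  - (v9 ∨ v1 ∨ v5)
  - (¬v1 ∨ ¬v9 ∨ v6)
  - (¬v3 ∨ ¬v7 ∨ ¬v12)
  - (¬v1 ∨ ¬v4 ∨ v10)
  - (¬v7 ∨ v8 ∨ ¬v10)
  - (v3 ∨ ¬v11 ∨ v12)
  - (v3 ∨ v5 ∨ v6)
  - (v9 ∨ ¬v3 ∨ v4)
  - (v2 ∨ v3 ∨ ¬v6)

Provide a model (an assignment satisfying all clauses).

v1=False, v2=False, v3=True, v4=True, v5=True, v6=False, v7=False, v8=True, v9=False, v10=False, v11=False, v12=True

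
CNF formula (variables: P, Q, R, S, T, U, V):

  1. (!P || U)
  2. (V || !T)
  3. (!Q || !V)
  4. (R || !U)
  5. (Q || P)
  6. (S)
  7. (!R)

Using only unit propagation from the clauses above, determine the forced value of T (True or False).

(S) stands alone — S = True.
Unit clause (!R) sets R = False.
(!U || R): since R = False, the clause reduces to (!U). U = False.
(U || !P) with U = False leaves only !P, so P = False.
(P || Q): since P = False, the clause reduces to (Q). Q = True.
(!Q || !V): since Q = True, the clause reduces to (!V). V = False.
In (!T || V), V is now false; !T must hold, so T = False.

False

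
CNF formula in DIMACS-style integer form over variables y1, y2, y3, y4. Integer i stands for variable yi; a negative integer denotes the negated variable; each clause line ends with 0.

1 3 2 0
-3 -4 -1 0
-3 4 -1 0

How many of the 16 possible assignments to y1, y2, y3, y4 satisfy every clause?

10

Case analysis on y1 and y3:
  y1=1, y3=1: a clause becomes empty — 0.
  y1=1, y3=0: remaining (y2,y4) ∈ {(0,0); (0,1); (1,0); (1,1)} — 4.
  y1=0, y3=1: remaining (y2,y4) ∈ {(0,0); (0,1); (1,0); (1,1)} — 4.
  y1=0, y3=0: remaining (y2,y4) ∈ {(1,0); (1,1)} — 2.
Total: 0 + 4 + 4 + 2 = 10.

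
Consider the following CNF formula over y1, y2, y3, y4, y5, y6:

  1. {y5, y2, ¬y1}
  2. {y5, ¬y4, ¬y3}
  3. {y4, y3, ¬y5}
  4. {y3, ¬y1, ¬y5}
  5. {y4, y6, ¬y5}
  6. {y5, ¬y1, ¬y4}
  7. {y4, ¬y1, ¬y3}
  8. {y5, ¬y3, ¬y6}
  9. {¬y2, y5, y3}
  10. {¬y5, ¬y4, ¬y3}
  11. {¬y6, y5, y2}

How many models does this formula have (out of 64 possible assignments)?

Split on y5, then y3.
  y5=T, y3=T: remaining (y1,y2,y4,y6) ∈ {(F,F,F,T); (F,T,F,T)} — 2.
  y5=T, y3=F: remaining (y1,y2,y4,y6) ∈ {(F,F,T,F); (F,F,T,T); (F,T,T,F); (F,T,T,T)} — 4.
  y5=F, y3=T: remaining (y1,y2,y4,y6) ∈ {(F,F,F,F); (F,T,F,F)} — 2.
  y5=F, y3=F: remaining (y1,y2,y4,y6) ∈ {(F,F,F,F); (F,F,T,F)} — 2.
Total: 2 + 4 + 2 + 2 = 10.

10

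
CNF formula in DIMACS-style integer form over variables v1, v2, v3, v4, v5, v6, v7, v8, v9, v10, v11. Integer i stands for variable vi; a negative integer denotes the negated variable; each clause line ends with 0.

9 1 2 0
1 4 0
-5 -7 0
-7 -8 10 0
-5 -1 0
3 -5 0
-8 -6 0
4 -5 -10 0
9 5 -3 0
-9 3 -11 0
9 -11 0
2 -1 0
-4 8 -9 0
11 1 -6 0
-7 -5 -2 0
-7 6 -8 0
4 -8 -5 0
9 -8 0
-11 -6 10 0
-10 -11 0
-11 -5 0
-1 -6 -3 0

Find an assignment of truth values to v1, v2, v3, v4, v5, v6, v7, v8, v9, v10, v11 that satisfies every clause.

v1=1, v2=1, v3=0, v4=0, v5=0, v6=0, v7=0, v8=0, v9=1, v10=0, v11=0

v7 occurs only negated in the remaining clauses — set v7 = False.
Set v1 = True and propagate.
  then v5 is forced to False.
  then v2 is forced to True.
For the remaining variables, v3 = False, v4 = False, v6 = False, v8 = False, v9 = True, v10 = False, v11 = False works.
Every clause has at least one true literal under this assignment.
Check each clause:
  1. (v9 ∨ v2 ∨ v1) — v9 is true.
  2. (v4 ∨ v1) — v1 is true.
  3. (¬v7 ∨ ¬v5) — ¬v7 is true.
  4. (¬v8 ∨ ¬v7 ∨ v10) — ¬v8 is true.
  5. (¬v1 ∨ ¬v5) — ¬v5 is true.
  6. (v3 ∨ ¬v5) — ¬v5 is true.
  7. (¬v6 ∨ ¬v8) — ¬v8 is true.
  8. (¬v10 ∨ v4 ∨ ¬v5) — ¬v5 is true.
  9. (v9 ∨ ¬v3 ∨ v5) — v9 is true.
  10. (¬v11 ∨ ¬v9 ∨ v3) — ¬v11 is true.
  11. (¬v11 ∨ v9) — v9 is true.
  12. (¬v1 ∨ v2) — v2 is true.
  13. (¬v4 ∨ ¬v9 ∨ v8) — ¬v4 is true.
  14. (v1 ∨ ¬v6 ∨ v11) — v1 is true.
  15. (¬v5 ∨ ¬v2 ∨ ¬v7) — ¬v7 is true.
  16. (¬v8 ∨ v6 ∨ ¬v7) — ¬v8 is true.
  17. (¬v5 ∨ ¬v8 ∨ v4) — ¬v8 is true.
  18. (v9 ∨ ¬v8) — ¬v8 is true.
  19. (v10 ∨ ¬v6 ∨ ¬v11) — ¬v6 is true.
  20. (¬v11 ∨ ¬v10) — ¬v11 is true.
  21. (¬v11 ∨ ¬v5) — ¬v5 is true.
  22. (¬v3 ∨ ¬v6 ∨ ¬v1) — ¬v6 is true.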